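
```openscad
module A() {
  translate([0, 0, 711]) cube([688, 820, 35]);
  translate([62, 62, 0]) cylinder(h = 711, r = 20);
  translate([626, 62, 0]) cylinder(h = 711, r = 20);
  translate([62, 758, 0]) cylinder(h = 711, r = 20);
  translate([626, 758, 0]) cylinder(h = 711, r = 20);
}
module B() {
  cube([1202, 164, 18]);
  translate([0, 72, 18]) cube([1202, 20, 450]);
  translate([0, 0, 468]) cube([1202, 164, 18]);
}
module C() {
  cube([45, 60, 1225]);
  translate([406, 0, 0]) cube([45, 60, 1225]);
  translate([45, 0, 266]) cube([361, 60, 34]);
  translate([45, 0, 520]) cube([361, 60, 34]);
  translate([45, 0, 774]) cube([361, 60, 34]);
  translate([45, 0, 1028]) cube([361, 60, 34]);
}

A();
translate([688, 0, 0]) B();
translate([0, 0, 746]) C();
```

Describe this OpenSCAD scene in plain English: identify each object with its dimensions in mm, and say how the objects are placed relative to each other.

A is a table: top 688 mm (x) × 820 mm (y), 35 mm thick, upper face at z = 746 mm, on four round legs of 40 mm diameter, each leg's bounding box inset 42 mm from the nearest pair of top edges, running from z = 0 to the bottom of the top.

B is an I-beam lying along x, 1202 mm long. Overall section height 486 mm. Two flanges 164 mm wide (y) and 18 mm thick, one on the floor and one at the top; a web 20 mm thick runs between them, centred on the flange width.

C is a wooden ladder with two side rails of 45×60 mm section and 1225 mm height, set 451 mm apart overall. Between them run 4 rectangular rungs (60 mm deep, 34 mm thick), front faces flush with the rails' −y face. The bottom of the first rung is 266 mm above the floor and each subsequent rung is 254 mm higher than the one below.

The I-beam is against the table's +x side, with their −y faces flush. The ladder is on top of the table.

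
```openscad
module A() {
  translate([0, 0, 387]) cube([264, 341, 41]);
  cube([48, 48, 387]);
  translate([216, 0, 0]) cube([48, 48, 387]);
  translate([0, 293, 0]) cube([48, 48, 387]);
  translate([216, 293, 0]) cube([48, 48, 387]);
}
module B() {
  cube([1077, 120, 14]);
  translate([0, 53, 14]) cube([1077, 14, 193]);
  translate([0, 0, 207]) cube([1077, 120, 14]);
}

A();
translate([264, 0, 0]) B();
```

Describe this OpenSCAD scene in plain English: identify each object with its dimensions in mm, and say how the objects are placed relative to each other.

A is a simple wooden stool: a rectangular seat 264 mm (x) by 341 mm (y), 41 mm thick, top face at z = 428 mm, on four square legs, each 48×48 mm in cross-section. The legs rest on z = 0, each flush with a corner of the seat.

B is an I-beam lying along x, 1077 mm long. Overall section height 221 mm. Two flanges 120 mm wide (y) and 14 mm thick, one on the floor and one at the top; a web 14 mm thick runs between them, centred on the flange width.

The I-beam is against the stool's +x side, with their −y faces flush.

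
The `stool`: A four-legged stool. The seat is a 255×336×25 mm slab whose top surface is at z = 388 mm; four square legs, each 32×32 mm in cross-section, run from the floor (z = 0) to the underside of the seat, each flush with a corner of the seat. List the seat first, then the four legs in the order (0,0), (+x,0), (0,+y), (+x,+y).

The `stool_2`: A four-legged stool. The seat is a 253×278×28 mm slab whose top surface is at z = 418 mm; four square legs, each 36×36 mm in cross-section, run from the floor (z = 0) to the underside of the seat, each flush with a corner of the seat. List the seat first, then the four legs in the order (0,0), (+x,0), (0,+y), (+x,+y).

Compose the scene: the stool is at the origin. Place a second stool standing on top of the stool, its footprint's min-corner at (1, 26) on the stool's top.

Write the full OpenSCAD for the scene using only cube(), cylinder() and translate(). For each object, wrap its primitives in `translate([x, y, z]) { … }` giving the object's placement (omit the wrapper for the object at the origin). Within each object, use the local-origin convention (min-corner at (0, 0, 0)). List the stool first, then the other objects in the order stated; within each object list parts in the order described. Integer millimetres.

translate([0, 0, 363]) cube([255, 336, 25]);
cube([32, 32, 363]);
translate([223, 0, 0]) cube([32, 32, 363]);
translate([0, 304, 0]) cube([32, 32, 363]);
translate([223, 304, 0]) cube([32, 32, 363]);
translate([1, 26, 388]) {
  translate([0, 0, 390]) cube([253, 278, 28]);
  cube([36, 36, 390]);
  translate([217, 0, 0]) cube([36, 36, 390]);
  translate([0, 242, 0]) cube([36, 36, 390]);
  translate([217, 242, 0]) cube([36, 36, 390]);
}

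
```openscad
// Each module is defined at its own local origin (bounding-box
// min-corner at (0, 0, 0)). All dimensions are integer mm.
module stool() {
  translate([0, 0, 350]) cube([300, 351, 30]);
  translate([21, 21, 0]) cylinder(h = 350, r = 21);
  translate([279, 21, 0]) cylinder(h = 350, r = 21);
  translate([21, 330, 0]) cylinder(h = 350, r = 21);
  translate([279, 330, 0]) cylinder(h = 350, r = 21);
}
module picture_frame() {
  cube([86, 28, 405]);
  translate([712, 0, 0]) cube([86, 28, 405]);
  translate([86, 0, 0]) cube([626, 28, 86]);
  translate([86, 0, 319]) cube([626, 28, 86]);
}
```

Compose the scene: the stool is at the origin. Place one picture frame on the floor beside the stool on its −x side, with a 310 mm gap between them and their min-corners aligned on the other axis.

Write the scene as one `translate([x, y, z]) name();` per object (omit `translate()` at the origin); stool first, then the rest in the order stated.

stool();
translate([-1108, 0, 0]) picture_frame();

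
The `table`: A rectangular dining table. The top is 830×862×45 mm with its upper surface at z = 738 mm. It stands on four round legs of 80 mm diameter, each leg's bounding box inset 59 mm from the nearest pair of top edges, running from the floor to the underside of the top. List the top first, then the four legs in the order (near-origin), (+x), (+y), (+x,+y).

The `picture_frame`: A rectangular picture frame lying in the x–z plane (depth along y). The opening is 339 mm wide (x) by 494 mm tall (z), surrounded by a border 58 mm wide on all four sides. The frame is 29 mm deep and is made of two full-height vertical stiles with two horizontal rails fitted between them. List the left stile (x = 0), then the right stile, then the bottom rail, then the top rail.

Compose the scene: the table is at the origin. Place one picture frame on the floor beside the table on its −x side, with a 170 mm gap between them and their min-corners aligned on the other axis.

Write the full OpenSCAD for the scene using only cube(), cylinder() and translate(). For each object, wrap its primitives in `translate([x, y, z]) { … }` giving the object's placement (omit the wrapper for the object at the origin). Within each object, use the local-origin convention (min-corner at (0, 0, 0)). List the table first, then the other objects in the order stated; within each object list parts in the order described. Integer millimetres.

translate([0, 0, 693]) cube([830, 862, 45]);
translate([99, 99, 0]) cylinder(h = 693, r = 40);
translate([731, 99, 0]) cylinder(h = 693, r = 40);
translate([99, 763, 0]) cylinder(h = 693, r = 40);
translate([731, 763, 0]) cylinder(h = 693, r = 40);
translate([-625, 0, 0]) {
  cube([58, 29, 610]);
  translate([397, 0, 0]) cube([58, 29, 610]);
  translate([58, 0, 0]) cube([339, 29, 58]);
  translate([58, 0, 552]) cube([339, 29, 58]);
}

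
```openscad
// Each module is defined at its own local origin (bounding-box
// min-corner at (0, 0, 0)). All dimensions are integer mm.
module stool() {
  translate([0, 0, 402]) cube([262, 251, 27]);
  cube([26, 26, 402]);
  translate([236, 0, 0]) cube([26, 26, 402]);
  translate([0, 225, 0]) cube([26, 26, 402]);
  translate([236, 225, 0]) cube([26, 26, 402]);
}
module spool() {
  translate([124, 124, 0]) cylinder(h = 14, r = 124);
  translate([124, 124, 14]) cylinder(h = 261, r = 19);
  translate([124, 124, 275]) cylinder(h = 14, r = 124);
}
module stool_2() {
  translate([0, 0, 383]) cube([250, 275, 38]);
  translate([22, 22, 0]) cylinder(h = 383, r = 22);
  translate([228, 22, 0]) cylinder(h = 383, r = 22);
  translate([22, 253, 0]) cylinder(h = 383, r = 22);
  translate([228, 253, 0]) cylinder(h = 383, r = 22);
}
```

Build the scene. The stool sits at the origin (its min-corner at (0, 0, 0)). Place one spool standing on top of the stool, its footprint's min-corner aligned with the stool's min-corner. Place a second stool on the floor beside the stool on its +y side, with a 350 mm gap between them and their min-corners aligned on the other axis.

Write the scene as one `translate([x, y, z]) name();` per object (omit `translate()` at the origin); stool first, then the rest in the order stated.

stool();
translate([0, 0, 429]) spool();
translate([0, 601, 0]) stool_2();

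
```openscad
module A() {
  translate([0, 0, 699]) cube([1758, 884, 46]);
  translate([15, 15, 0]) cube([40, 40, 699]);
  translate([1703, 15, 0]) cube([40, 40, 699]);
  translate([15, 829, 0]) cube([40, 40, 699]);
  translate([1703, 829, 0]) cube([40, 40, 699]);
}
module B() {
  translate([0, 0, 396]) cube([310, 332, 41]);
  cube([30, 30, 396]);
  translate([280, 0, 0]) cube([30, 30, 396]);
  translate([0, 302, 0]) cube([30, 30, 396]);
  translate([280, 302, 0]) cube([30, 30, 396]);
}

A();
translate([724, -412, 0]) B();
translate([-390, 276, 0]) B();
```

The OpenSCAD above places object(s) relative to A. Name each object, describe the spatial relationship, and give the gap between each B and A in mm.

A is a table. B is a stool. Two stools sit around the table at the −y, −x sides. The gap between each stool and the table is 80 mm.

Each stool's nearest face is 80 mm from the table's bounding box.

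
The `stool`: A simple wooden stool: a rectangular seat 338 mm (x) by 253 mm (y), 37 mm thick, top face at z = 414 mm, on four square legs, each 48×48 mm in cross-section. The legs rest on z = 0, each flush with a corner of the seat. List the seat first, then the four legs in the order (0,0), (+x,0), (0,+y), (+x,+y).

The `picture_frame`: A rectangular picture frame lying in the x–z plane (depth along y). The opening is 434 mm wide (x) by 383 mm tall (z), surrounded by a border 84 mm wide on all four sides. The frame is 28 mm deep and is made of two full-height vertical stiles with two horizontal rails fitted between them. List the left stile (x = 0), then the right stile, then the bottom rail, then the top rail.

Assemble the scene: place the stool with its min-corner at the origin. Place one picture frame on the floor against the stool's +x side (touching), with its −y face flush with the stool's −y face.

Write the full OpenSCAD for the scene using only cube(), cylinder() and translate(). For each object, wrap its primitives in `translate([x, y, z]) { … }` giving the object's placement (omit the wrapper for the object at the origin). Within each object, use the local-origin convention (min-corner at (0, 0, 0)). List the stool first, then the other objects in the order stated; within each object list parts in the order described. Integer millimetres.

translate([0, 0, 377]) cube([338, 253, 37]);
cube([48, 48, 377]);
translate([290, 0, 0]) cube([48, 48, 377]);
translate([0, 205, 0]) cube([48, 48, 377]);
translate([290, 205, 0]) cube([48, 48, 377]);
translate([338, 0, 0]) {
  cube([84, 28, 551]);
  translate([518, 0, 0]) cube([84, 28, 551]);
  translate([84, 0, 0]) cube([434, 28, 84]);
  translate([84, 0, 467]) cube([434, 28, 84]);
}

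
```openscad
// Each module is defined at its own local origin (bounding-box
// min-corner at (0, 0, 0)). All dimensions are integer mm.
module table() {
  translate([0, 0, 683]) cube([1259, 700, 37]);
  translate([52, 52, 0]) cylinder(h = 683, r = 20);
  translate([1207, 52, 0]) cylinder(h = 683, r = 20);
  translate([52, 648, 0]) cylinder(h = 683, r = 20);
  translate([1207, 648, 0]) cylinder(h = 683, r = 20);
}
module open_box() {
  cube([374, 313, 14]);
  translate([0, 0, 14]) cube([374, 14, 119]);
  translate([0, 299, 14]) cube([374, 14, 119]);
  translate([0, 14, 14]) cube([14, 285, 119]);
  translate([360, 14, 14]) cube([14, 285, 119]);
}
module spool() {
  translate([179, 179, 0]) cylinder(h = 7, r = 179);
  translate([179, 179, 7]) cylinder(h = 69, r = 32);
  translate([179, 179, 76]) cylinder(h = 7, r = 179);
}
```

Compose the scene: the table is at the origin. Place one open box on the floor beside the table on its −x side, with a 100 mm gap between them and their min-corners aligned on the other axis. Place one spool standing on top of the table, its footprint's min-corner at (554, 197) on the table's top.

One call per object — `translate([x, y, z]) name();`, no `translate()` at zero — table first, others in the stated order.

table();
translate([-474, 0, 0]) open_box();
translate([554, 197, 720]) spool();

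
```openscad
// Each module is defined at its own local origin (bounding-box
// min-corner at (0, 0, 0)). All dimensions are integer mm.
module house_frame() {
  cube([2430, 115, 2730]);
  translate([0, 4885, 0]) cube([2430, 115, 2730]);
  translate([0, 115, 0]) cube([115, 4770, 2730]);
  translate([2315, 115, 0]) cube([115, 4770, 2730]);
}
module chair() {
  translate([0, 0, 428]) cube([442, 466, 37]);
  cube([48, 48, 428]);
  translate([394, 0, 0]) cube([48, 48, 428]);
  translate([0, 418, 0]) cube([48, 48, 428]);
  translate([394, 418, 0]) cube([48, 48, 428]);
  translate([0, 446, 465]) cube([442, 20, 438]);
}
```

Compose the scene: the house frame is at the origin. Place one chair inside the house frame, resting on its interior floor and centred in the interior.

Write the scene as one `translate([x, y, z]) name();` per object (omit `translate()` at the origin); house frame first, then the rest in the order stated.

house_frame();
translate([994, 2267, 0]) chair();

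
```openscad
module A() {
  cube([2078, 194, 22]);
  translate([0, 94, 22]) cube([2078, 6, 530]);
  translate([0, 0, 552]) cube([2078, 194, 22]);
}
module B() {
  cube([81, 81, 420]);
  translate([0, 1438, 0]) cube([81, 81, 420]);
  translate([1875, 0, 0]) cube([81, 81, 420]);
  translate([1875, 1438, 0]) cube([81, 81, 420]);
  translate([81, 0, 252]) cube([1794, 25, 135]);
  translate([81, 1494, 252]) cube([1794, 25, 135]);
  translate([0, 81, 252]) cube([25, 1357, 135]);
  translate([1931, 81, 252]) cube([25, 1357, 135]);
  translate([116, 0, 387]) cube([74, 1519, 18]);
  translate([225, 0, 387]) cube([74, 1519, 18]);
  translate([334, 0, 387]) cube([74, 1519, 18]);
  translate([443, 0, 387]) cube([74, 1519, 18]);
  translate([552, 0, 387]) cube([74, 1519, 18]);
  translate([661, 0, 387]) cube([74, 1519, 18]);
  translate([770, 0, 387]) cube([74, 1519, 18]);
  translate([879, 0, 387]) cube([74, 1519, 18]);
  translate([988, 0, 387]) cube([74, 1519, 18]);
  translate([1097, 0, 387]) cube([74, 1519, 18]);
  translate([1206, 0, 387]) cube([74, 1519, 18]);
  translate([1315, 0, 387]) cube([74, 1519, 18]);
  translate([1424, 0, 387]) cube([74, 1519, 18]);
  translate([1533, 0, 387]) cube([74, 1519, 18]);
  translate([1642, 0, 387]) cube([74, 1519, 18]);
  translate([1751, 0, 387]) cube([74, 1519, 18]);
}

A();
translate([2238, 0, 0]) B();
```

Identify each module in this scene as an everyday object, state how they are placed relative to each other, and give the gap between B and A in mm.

A is an I-beam. B is a bed frame. The bed frame is on the floor beside the I-beam on its +x side. The gap between the bed frame and the I-beam is 160 mm.

The bed frame's nearest face is 160 mm from the I-beam's +x face.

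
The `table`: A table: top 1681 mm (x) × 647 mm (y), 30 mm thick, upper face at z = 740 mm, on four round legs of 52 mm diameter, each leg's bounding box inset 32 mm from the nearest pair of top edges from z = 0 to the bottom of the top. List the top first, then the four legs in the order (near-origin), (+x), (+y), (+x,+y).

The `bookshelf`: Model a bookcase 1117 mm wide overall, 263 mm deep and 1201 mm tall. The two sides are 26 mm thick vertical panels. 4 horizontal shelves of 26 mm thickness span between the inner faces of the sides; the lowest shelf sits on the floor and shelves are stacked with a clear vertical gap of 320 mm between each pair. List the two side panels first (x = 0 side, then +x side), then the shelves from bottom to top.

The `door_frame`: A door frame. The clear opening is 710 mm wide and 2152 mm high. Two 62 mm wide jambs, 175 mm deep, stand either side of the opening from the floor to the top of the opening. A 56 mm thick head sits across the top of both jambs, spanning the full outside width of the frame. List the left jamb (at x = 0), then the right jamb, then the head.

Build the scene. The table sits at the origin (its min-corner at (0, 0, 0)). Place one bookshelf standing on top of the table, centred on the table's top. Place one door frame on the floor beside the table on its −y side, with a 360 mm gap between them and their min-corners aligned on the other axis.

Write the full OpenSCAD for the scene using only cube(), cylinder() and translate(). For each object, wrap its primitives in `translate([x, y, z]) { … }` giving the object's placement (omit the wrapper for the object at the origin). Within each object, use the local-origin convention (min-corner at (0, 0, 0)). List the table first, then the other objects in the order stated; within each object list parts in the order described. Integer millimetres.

translate([0, 0, 710]) cube([1681, 647, 30]);
translate([58, 58, 0]) cylinder(h = 710, r = 26);
translate([1623, 58, 0]) cylinder(h = 710, r = 26);
translate([58, 589, 0]) cylinder(h = 710, r = 26);
translate([1623, 589, 0]) cylinder(h = 710, r = 26);
translate([282, 192, 740]) {
  cube([26, 263, 1201]);
  translate([1091, 0, 0]) cube([26, 263, 1201]);
  translate([26, 0, 0]) cube([1065, 263, 26]);
  translate([26, 0, 346]) cube([1065, 263, 26]);
  translate([26, 0, 692]) cube([1065, 263, 26]);
  translate([26, 0, 1038]) cube([1065, 263, 26]);
}
translate([0, -535, 0]) {
  cube([62, 175, 2152]);
  translate([772, 0, 0]) cube([62, 175, 2152]);
  translate([0, 0, 2152]) cube([834, 175, 56]);
}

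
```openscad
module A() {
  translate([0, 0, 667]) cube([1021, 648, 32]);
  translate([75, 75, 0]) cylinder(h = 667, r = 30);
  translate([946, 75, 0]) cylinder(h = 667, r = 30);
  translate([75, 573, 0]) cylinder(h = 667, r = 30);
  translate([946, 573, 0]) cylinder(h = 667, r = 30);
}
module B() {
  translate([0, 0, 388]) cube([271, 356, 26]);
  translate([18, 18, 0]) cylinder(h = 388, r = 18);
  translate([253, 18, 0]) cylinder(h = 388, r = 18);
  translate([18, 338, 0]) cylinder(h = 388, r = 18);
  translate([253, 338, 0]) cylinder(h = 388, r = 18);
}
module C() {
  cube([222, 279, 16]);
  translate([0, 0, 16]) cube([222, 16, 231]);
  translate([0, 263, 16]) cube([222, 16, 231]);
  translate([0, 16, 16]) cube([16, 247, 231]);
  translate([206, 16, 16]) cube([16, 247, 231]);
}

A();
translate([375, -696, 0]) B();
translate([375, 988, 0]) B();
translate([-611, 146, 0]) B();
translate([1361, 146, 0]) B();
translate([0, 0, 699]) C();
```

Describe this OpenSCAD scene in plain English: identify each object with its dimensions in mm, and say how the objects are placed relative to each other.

A is a table with a 1021×648 mm rectangular top, 32 mm thick, top surface at z = 699 mm, supported by four round legs of 60 mm diameter, each leg's bounding box inset 45 mm from the nearest pair of top edges, running from the floor.

B is a four-legged stool. The seat is a 271×356×26 mm slab whose top surface is at z = 414 mm; four round legs, each 36 mm in diameter, run from the floor (z = 0) to the underside of the seat, each leg's axis is inset half a diameter from the nearest pair of seat edges (so the leg's bounding box is flush with the corner).

C is an open storage box with external size 222×279×247 mm and wall thickness 16 mm (the base is also 16 mm thick). The base covers the whole footprint; the four walls stand on the base, with the y-facing walls full-width and the x-facing walls fitting between their inner faces.

Four stools sit around the table at the −y, +y, −x, +x sides. The open box is on top of the table.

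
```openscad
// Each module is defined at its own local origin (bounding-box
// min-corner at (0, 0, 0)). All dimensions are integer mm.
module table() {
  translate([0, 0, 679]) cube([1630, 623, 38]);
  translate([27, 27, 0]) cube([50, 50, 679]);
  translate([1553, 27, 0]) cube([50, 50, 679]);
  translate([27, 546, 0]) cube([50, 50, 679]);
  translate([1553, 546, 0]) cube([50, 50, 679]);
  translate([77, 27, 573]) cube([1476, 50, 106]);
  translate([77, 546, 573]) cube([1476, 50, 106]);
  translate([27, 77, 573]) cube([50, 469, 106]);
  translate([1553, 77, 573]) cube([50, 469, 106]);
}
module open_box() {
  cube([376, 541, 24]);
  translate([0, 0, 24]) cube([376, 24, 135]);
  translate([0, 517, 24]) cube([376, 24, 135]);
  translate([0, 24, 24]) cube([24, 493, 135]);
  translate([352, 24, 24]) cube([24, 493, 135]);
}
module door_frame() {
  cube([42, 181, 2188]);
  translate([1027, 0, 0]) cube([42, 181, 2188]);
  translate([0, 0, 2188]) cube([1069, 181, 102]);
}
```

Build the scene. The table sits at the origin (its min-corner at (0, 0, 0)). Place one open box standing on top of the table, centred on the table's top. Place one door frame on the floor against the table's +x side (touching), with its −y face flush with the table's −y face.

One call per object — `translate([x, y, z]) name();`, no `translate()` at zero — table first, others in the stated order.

table();
translate([627, 41, 717]) open_box();
translate([1630, 0, 0]) door_frame();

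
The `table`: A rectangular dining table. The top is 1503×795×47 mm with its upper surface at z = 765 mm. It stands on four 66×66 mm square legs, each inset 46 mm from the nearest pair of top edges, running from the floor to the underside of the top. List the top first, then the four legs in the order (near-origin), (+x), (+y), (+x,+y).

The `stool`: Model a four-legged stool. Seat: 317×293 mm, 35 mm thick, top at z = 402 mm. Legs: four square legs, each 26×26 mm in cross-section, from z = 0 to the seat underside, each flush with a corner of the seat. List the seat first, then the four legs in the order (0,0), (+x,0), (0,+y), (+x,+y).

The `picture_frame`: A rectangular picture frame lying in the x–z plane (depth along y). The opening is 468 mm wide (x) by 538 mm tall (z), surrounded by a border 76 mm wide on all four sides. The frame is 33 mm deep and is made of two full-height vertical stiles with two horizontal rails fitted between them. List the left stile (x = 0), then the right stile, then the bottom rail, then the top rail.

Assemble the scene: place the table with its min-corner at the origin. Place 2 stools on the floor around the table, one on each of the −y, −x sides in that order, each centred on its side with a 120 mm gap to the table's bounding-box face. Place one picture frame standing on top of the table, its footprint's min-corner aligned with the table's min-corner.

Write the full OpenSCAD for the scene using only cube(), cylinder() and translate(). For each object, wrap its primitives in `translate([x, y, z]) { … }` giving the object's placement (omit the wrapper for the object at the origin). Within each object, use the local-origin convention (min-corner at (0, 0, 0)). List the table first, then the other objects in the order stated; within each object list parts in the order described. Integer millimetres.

translate([0, 0, 718]) cube([1503, 795, 47]);
translate([46, 46, 0]) cube([66, 66, 718]);
translate([1391, 46, 0]) cube([66, 66, 718]);
translate([46, 683, 0]) cube([66, 66, 718]);
translate([1391, 683, 0]) cube([66, 66, 718]);
translate([593, -413, 0]) {
  translate([0, 0, 367]) cube([317, 293, 35]);
  cube([26, 26, 367]);
  translate([291, 0, 0]) cube([26, 26, 367]);
  translate([0, 267, 0]) cube([26, 26, 367]);
  translate([291, 267, 0]) cube([26, 26, 367]);
}
translate([-437, 251, 0]) {
  translate([0, 0, 367]) cube([317, 293, 35]);
  cube([26, 26, 367]);
  translate([291, 0, 0]) cube([26, 26, 367]);
  translate([0, 267, 0]) cube([26, 26, 367]);
  translate([291, 267, 0]) cube([26, 26, 367]);
}
translate([0, 0, 765]) {
  cube([76, 33, 690]);
  translate([544, 0, 0]) cube([76, 33, 690]);
  translate([76, 0, 0]) cube([468, 33, 76]);
  translate([76, 0, 614]) cube([468, 33, 76]);
}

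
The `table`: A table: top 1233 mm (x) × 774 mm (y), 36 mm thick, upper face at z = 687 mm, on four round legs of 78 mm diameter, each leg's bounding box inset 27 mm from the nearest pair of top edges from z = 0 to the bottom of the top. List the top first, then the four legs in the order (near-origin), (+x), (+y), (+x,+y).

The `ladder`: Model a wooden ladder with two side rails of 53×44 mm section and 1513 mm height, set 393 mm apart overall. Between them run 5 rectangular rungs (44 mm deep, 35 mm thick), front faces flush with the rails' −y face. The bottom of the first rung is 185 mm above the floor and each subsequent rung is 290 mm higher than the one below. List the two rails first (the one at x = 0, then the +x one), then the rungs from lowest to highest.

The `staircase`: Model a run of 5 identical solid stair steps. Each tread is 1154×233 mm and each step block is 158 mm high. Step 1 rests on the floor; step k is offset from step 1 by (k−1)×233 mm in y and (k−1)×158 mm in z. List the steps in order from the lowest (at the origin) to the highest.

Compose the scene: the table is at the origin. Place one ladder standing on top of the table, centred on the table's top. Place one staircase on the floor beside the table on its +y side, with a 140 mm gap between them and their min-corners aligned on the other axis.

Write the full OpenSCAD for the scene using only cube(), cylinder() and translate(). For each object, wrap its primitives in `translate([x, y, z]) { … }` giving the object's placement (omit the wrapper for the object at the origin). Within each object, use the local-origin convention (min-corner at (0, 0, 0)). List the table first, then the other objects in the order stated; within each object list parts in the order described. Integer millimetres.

translate([0, 0, 651]) cube([1233, 774, 36]);
translate([66, 66, 0]) cylinder(h = 651, r = 39);
translate([1167, 66, 0]) cylinder(h = 651, r = 39);
translate([66, 708, 0]) cylinder(h = 651, r = 39);
translate([1167, 708, 0]) cylinder(h = 651, r = 39);
translate([420, 365, 687]) {
  cube([53, 44, 1513]);
  translate([340, 0, 0]) cube([53, 44, 1513]);
  translate([53, 0, 185]) cube([287, 44, 35]);
  translate([53, 0, 475]) cube([287, 44, 35]);
  translate([53, 0, 765]) cube([287, 44, 35]);
  translate([53, 0, 1055]) cube([287, 44, 35]);
  translate([53, 0, 1345]) cube([287, 44, 35]);
}
translate([0, 914, 0]) {
  cube([1154, 233, 158]);
  translate([0, 233, 158]) cube([1154, 233, 158]);
  translate([0, 466, 316]) cube([1154, 233, 158]);
  translate([0, 699, 474]) cube([1154, 233, 158]);
  translate([0, 932, 632]) cube([1154, 233, 158]);
}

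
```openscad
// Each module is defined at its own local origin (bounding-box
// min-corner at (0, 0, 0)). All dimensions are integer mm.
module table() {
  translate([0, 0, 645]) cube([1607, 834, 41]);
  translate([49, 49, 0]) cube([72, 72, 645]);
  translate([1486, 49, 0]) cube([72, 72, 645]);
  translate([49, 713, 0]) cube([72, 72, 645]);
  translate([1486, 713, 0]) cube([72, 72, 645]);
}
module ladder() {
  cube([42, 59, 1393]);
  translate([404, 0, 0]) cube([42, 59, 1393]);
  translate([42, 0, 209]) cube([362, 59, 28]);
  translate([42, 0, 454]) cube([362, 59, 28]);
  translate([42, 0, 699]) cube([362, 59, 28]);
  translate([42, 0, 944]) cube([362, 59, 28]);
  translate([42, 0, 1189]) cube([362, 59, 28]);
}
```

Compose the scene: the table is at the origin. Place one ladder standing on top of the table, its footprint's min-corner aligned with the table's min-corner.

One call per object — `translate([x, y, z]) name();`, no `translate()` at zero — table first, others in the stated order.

table();
translate([0, 0, 686]) ladder();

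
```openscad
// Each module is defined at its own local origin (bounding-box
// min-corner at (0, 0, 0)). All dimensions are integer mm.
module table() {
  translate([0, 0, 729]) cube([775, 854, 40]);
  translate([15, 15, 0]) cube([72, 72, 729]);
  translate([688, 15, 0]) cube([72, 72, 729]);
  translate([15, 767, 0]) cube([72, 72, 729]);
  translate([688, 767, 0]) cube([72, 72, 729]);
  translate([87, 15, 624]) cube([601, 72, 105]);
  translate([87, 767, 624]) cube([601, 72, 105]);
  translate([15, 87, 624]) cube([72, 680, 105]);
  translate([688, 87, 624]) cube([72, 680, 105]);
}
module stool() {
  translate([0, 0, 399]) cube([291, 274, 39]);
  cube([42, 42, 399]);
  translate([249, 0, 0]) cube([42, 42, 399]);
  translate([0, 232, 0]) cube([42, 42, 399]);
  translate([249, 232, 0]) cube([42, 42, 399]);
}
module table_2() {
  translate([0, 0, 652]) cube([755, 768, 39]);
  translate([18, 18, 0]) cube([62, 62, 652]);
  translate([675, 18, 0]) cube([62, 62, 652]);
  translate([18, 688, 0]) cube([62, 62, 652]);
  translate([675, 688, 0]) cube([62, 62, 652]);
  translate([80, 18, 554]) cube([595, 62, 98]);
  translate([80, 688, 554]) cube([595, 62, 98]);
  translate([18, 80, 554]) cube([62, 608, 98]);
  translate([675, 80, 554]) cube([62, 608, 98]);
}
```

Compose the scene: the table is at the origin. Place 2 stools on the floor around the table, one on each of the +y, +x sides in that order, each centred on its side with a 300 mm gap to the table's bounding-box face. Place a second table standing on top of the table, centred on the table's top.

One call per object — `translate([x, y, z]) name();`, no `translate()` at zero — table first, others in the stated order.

table();
translate([242, 1154, 0]) stool();
translate([1075, 290, 0]) stool();
translate([10, 43, 769]) table_2();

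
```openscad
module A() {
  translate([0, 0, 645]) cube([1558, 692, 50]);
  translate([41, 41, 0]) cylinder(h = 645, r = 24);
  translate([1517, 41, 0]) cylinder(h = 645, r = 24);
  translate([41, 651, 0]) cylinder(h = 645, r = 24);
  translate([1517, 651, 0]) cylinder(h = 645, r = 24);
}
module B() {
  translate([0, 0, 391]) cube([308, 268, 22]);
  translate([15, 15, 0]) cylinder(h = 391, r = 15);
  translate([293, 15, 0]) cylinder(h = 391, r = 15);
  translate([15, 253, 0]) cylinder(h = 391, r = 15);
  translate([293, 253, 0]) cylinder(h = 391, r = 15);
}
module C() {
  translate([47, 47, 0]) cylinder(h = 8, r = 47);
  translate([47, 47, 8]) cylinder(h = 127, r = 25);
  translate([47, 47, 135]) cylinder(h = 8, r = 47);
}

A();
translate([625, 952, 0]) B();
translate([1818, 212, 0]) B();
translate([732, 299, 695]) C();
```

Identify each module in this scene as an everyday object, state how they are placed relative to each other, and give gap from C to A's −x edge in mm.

A is a table. B is a stool. C is a spool. Two stools sit around the table at the +y, +x sides. The spool is on top of the table, centred. The gap from the spool to the table's −x edge is 732 mm.

The spool's min-x is at 732; the table's min-x is 0; gap = 732 mm.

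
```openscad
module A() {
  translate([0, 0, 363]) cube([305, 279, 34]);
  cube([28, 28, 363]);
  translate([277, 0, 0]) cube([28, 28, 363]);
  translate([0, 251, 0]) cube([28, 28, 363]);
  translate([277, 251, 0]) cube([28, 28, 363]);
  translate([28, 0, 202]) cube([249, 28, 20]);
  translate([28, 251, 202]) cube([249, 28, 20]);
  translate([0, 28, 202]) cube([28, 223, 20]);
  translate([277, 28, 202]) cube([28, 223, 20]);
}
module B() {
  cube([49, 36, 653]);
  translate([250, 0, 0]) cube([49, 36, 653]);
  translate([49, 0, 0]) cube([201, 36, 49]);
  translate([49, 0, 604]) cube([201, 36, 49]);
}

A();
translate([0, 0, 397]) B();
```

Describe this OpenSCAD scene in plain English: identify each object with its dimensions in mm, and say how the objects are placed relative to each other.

A is a four-legged stool. The seat is a 305×279×34 mm slab whose top surface is at z = 397 mm; four square legs, each 28×28 mm in cross-section, run from the floor (z = 0) to the underside of the seat, each flush with a corner of the seat. Four stretchers, 28 mm wide and 20 mm tall, connect adjacent legs with their undersides at z = 202 mm, each running between the inner faces of the legs it joins and aligned with the legs' outer faces on the other axis.

B is a rectangular picture frame lying in the x–z plane (depth along y). The opening is 201 mm wide (x) by 555 mm tall (z), surrounded by a border 49 mm wide on all four sides. The frame is 36 mm deep and is made of two full-height vertical stiles with two horizontal rails fitted between them.

The picture frame is on top of the stool.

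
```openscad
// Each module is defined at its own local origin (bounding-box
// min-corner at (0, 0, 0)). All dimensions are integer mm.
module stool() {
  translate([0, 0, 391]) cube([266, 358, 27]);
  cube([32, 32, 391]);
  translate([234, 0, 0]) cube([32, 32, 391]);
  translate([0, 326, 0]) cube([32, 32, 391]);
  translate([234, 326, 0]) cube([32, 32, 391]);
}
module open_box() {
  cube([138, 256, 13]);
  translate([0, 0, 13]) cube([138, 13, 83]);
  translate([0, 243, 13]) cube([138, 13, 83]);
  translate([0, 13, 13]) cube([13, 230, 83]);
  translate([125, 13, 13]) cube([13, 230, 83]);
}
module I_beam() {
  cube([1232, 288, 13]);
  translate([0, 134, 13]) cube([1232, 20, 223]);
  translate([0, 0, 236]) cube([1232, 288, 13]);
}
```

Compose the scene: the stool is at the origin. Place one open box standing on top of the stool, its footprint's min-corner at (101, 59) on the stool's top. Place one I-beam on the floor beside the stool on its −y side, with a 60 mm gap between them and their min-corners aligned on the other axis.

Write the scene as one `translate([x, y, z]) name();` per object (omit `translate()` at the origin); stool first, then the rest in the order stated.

stool();
translate([101, 59, 418]) open_box();
translate([0, -348, 0]) I_beam();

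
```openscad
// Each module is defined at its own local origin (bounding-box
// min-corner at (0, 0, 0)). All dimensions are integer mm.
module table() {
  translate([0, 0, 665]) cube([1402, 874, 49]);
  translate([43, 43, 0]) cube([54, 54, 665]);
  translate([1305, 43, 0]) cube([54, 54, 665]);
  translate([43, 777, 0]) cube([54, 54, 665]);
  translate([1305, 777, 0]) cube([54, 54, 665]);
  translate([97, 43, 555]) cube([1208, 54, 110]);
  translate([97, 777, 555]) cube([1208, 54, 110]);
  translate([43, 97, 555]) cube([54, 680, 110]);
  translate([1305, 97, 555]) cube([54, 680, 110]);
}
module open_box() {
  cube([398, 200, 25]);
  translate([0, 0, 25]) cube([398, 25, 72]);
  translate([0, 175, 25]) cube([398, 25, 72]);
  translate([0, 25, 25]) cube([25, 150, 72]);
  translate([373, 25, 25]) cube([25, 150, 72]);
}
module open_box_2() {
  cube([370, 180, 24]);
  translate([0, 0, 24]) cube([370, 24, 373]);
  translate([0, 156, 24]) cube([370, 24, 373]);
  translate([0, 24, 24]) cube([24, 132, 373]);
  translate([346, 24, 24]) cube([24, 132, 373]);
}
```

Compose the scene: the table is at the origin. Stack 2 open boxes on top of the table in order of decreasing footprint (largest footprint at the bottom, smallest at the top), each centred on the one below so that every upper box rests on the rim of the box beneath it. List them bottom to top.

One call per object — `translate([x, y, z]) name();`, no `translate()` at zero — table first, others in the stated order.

table();
translate([502, 337, 714]) open_box();
translate([516, 347, 811]) open_box_2();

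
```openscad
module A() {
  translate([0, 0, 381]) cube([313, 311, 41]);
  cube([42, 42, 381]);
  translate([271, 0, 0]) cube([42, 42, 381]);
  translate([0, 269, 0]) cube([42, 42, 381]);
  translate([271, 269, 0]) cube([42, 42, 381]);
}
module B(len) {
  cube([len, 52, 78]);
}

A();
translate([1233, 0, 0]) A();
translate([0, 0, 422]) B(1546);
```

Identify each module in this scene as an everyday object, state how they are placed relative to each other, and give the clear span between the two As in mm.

A is a stool. B is a beam. A beam spans the tops of two stools. The clear span between the two stools is 920 mm.

Second stool starts at x = 1233; first ends at x = 313; clear span = 1233 − 313 = 920 mm.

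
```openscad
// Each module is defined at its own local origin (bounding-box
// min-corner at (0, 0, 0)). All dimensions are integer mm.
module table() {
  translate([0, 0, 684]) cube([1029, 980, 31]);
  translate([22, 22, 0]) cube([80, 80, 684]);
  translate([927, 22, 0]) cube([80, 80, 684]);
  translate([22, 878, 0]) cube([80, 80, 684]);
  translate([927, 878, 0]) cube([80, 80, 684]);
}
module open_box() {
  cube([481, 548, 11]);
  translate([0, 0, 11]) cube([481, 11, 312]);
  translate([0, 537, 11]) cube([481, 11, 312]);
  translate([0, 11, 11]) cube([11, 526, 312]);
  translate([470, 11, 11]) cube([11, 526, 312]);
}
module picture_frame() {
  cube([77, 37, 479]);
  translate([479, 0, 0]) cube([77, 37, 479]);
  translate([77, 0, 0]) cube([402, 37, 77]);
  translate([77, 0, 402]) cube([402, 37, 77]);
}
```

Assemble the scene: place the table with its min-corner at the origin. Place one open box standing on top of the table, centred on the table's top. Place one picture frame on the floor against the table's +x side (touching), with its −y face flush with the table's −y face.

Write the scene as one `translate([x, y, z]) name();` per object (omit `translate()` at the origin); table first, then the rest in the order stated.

table();
translate([274, 216, 715]) open_box();
translate([1029, 0, 0]) picture_frame();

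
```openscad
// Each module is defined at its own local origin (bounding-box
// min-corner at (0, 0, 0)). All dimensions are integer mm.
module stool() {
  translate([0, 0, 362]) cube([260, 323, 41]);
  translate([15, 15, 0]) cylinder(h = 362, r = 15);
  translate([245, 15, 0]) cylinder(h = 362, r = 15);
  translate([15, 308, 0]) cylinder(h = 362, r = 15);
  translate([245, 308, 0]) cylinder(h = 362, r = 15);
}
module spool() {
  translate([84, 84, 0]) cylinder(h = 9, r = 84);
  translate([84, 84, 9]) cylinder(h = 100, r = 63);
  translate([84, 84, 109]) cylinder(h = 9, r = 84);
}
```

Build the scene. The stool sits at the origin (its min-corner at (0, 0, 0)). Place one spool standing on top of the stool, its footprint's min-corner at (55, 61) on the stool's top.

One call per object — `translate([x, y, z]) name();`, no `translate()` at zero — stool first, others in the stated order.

stool();
translate([55, 61, 403]) spool();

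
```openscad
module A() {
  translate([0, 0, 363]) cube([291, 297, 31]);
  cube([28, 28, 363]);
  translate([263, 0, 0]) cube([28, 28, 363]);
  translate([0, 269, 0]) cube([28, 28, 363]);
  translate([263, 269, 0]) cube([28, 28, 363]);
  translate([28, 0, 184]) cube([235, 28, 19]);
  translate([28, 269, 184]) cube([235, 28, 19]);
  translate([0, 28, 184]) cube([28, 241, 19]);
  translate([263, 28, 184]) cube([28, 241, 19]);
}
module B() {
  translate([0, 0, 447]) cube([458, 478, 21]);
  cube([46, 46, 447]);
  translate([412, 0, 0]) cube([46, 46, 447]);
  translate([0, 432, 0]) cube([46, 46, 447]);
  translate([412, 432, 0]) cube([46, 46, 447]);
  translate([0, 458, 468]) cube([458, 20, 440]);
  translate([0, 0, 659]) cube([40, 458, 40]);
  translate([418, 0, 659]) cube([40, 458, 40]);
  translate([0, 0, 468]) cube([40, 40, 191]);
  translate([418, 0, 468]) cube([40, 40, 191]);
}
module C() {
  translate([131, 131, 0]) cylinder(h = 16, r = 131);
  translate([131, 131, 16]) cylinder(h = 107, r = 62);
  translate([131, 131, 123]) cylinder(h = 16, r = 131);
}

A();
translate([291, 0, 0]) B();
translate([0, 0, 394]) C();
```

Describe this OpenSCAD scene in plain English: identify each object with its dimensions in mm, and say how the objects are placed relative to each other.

A is a four-legged stool. The seat is a 291×297×31 mm slab whose top surface is at z = 394 mm; four square legs, each 28×28 mm in cross-section, run from the floor (z = 0) to the underside of the seat, each flush with a corner of the seat. Four stretchers, 28 mm wide and 19 mm tall, connect adjacent legs with their undersides at z = 184 mm, each running between the inner faces of the legs it joins and aligned with the legs' outer faces on the other axis.

B is a chair: 458×478 mm seat, 21 mm thick, top at z = 468 mm, on four 46 mm square corner legs flush with the seat edges. A 20 mm thick backrest slab spans the full seat width, extending 440 mm above the seat top, its back face flush with the seat's +y edge. Two armrests of 40×40 mm section run along each side from the seat's front edge to the front of the backrest, top faces 231 mm above the seat top and outer faces flush with the seat's x-edges; a 40×40 mm post under the front of each armrest stands on the seat at the front corner.

C is a spool: two coaxial disc flanges of radius 131 mm and thickness 16 mm, joined by a core cylinder of radius 62 mm and height 107 mm. The lower flange rests on z = 0 and the three cylinders share a vertical axis.

The chair is against the stool's +x side, with their −y faces flush. The spool is on top of the stool.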